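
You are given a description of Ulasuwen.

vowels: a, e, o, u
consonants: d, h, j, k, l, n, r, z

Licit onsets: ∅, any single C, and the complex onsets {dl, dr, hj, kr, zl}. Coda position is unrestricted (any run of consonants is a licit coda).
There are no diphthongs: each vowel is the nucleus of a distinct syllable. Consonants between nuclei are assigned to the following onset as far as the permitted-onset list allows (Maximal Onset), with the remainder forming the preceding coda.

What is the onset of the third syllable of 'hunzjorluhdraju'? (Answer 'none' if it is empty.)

The vowels are u, o, u, a, u — 5 nuclei, so 5 syllables.
Between /u/ (V1) and /o/ (V2): /nzj/ splits as /nz/ + /j/ (/j/ is the longest suffix that is a licit onset).
Between /o/ (V2) and /u/ (V3): cluster /rl/ — the longest permitted-onset suffix is /l/; onset = /l/, preceding coda = /r/.
Between /u/ (V3) and /a/ (V4): /hdr/ splits as /h/ + /dr/ (/dr/ is the longest suffix that is a licit onset).
Between /a/ (V4) and /u/ (V5): /j/ → onset of the next syllable (single consonants are always licit onsets).
Putting it together: hunz.jor.luh.dra.ju.
Syllable 3 is /luh/: onset /l/, nucleus /u/, coda /h/.

l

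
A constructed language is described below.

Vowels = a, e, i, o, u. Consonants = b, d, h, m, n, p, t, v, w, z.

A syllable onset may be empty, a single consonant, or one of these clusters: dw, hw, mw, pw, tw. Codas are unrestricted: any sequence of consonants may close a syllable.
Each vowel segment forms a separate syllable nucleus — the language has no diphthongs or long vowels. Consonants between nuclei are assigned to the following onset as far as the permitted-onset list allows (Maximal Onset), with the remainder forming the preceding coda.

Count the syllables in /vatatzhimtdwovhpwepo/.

Nuclei (vowels): a, a, i, o, e, o → 6 syllables.

6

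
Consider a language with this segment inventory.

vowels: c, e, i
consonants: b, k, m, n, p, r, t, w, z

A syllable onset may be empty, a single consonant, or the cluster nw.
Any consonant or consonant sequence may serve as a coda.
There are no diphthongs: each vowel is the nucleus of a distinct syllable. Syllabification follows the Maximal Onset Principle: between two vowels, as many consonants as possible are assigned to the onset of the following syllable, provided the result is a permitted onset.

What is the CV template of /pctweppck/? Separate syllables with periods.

Nuclei (vowels): c, e, c → 3 syllables.
Between /c/ (V1) and /e/ (V2): /tw/; trying suffixes from longest down, /w/ is the first permitted one, so coda /t/ | onset /w/.
Between /e/ (V2) and /c/ (V3): cluster /pp/ — the longest permitted-onset suffix is /p/; onset = /p/, preceding coda = /p/.
Syllabification: pct.wep.pck.
Mapping each syllable to C/V: /pct/ → CVC, /wep/ → CVC, /pck/ → CVC.

CVC.CVC.CVC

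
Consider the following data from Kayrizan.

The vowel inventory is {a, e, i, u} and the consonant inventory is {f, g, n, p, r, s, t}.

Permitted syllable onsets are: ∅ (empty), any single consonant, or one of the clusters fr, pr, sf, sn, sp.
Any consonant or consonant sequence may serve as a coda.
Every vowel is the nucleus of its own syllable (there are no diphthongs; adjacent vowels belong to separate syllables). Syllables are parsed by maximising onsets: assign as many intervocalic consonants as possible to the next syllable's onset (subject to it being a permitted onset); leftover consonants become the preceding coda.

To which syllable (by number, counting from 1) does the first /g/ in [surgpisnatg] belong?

Vowels present: u, i, a; each is a nucleus, giving 3 syllables.
σ1/σ2 boundary: /rgp/ splits as /rg/ + /p/ (/p/ is the longest suffix that is a licit onset).
σ2/σ3 boundary: /sn/ — entire cluster is a permitted onset → onset /sn/, coda ∅.
Syllabification: surg.pi.snatg.
The first /g/ is in the coda of syllable 1 (/surg/).

1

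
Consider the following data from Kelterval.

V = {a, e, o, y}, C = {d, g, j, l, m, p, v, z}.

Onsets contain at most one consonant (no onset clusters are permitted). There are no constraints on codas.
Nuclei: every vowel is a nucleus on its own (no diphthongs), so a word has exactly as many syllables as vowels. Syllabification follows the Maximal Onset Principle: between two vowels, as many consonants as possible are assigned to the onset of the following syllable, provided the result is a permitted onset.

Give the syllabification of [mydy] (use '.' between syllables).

Nuclei (vowels): y, y → 2 syllables.
σ1/σ2 boundary: /d/ → onset of the next syllable (single consonants are always licit onsets).

my.dy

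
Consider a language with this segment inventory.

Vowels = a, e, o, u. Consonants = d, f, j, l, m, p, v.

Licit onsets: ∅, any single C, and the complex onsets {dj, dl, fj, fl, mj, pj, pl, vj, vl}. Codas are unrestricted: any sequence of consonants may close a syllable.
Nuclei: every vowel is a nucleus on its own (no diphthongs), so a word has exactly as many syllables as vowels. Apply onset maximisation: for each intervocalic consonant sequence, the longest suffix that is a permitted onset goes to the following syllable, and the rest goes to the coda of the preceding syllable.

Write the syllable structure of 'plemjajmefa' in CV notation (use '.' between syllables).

The vowels are e, a, e, a — 4 nuclei, so 4 syllables.
/e…a/ gap (V1→V2): /mj/ is a licit onset in full, so it all attaches to the next syllable.
/a…e/ gap (V2→V3): cluster /jm/ — the longest permitted-onset suffix is /m/; onset = /m/, preceding coda = /j/.
/e…a/ gap (V3→V4): /f/ is a single consonant, so it becomes the next onset.
So the parse is ple.mjaj.me.fa.
Mapping each syllable to C/V: /ple/ → CCV, /mjaj/ → CCVC, /me/ → CV, /fa/ → CV.

CCV.CCVC.CV.CV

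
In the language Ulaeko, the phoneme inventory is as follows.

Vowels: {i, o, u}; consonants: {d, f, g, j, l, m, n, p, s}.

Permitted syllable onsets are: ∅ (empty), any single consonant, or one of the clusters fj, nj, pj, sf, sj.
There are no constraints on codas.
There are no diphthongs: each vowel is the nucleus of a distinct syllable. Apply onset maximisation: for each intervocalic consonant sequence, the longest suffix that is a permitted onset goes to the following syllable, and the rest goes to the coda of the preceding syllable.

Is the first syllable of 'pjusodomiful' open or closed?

open

Vowels present: u, o, o, i, u; each is a nucleus, giving 5 syllables.
/u…o/ gap (V1→V2): /s/ → onset of the next syllable (single consonants are always licit onsets).
/o…o/ gap (V2→V3): /d/ is a single consonant, so it becomes the next onset.
/o…i/ gap (V3→V4): just /m/ — single C goes to the following onset.
/i…u/ gap (V4→V5): just /f/ — single C goes to the following onset.
So the parse is pju.so.do.mi.ful.
Syllable 1 is /pju/; it ends in its nucleus with no coda, so it is open.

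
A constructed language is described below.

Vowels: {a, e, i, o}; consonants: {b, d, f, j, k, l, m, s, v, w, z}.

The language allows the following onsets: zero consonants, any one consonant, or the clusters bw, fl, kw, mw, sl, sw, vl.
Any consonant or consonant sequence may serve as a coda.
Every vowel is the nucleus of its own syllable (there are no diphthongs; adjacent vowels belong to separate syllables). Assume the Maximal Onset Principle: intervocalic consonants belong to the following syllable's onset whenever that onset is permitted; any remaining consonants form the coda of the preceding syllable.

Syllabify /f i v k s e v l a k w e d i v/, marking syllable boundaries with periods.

Vowels present: i, e, a, e, i; each is a nucleus, giving 5 syllables.
/i…e/ gap (V1→V2): cluster /vks/ — the longest permitted-onset suffix is /s/; onset = /s/, preceding coda = /vk/.
/e…a/ gap (V2→V3): /vl/ is a licit onset in full, so it all attaches to the next syllable.
/a…e/ gap (V3→V4): /kw/ is a licit onset in full, so it all attaches to the next syllable.
/e…i/ gap (V4→V5): /d/ → onset of the next syllable (single consonants are always licit onsets).

fivk.se.vla.kwe.div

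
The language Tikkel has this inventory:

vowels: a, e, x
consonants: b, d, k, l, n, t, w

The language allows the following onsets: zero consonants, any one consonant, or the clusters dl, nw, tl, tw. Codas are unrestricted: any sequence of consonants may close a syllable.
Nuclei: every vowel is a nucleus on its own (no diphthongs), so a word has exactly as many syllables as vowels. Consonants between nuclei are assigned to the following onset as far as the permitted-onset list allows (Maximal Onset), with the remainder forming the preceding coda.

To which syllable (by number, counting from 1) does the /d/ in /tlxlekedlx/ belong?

4

Nuclei (vowels): x, e, e, x → 4 syllables.
Between /x/ (V1) and /e/ (V2): /l/ is a single consonant, so it becomes the next onset.
Between /e/ (V2) and /e/ (V3): /k/ is a single consonant, so it becomes the next onset.
Between /e/ (V3) and /x/ (V4): /dl/ is a licit onset in full, so it all attaches to the next syllable.
Result: tlx.le.ke.dlx.
The /d/ is in the onset of syllable 4 (/dlx/).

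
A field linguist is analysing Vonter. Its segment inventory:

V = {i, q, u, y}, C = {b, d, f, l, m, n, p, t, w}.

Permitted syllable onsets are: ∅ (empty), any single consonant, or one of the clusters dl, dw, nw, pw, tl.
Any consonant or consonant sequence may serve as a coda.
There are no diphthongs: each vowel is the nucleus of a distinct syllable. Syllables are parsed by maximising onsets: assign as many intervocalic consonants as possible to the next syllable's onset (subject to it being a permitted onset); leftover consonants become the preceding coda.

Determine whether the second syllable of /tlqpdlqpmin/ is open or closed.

The vowels are q, q, i — 3 nuclei, so 3 syllables.
Between /q/ (V1) and /q/ (V2): cluster /pdl/ — the longest permitted-onset suffix is /dl/; onset = /dl/, preceding coda = /p/.
Between /q/ (V2) and /i/ (V3): cluster /pm/ — the longest permitted-onset suffix is /m/; onset = /m/, preceding coda = /p/.
Syllabification: tlqp.dlqp.min.
Syllable 2 is /dlqp/ with coda /p/, so it is closed.

closed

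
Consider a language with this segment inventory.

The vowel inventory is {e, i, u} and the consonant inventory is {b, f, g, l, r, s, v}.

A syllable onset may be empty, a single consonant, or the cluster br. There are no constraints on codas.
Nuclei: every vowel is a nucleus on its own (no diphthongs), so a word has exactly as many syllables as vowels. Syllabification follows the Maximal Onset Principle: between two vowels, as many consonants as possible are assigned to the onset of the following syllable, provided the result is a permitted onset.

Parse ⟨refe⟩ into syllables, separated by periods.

re.fe

Vowels present: e, e; each is a nucleus, giving 2 syllables.
V1 /e/ – V2 /e/: /f/ → onset of the next syllable (single consonants are always licit onsets).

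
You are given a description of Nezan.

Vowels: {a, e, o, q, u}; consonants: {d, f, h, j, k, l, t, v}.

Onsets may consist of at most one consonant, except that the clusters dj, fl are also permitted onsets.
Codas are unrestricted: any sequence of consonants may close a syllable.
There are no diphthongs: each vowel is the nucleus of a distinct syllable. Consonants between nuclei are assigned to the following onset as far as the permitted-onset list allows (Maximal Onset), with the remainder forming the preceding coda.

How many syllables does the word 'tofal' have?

2

Vowels present: o, a; each is a nucleus, giving 2 syllables.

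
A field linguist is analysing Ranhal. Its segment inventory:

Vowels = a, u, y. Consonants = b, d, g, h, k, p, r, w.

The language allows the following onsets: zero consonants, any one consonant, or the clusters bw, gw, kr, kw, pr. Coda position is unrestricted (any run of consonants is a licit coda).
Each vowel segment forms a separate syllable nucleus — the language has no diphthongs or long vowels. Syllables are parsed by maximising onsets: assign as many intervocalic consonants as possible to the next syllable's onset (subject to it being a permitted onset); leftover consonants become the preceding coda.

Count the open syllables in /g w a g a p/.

Nuclei (vowels): a, a → 2 syllables.
Between /a/ (V1) and /a/ (V2): just /g/ — single C goes to the following onset.
Result: gwa.gap.
Classifying each syllable: /gwa/ (open), /gap/ (closed).
Open syllables: 1.

1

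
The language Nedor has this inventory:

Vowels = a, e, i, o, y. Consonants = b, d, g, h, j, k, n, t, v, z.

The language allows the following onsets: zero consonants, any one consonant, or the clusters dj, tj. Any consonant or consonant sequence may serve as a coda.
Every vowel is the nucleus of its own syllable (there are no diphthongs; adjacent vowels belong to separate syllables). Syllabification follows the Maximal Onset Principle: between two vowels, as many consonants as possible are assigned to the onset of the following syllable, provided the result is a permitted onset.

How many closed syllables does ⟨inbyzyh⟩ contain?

Nuclei (vowels): i, y, y → 3 syllables.
Between /i/ (V1) and /y/ (V2): /nb/ splits as /n/ + /b/ (/b/ is the longest suffix that is a licit onset).
Between /y/ (V2) and /y/ (V3): /z/ → onset of the next syllable (single consonants are always licit onsets).
Result: in.by.zyh.
Classifying each syllable: /in/ (closed), /by/ (open), /zyh/ (closed).
Closed syllables: 2.

2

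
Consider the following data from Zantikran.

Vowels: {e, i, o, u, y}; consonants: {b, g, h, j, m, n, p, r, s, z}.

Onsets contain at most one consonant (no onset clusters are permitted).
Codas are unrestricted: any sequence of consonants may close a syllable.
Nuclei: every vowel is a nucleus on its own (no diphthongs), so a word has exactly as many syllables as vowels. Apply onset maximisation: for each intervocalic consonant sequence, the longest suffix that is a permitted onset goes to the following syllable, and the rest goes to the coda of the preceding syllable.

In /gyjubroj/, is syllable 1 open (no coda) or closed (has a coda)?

Nuclei (vowels): y, u, o → 3 syllables.
/y…u/ gap (V1→V2): /j/ → onset of the next syllable (single consonants are always licit onsets).
/u…o/ gap (V2→V3): cluster /br/ — the longest permitted-onset suffix is /r/; onset = /r/, preceding coda = /b/.
Syllabification: gy.jub.roj.
Syllable 1 is /gy/; it ends in its nucleus with no coda, so it is open.

open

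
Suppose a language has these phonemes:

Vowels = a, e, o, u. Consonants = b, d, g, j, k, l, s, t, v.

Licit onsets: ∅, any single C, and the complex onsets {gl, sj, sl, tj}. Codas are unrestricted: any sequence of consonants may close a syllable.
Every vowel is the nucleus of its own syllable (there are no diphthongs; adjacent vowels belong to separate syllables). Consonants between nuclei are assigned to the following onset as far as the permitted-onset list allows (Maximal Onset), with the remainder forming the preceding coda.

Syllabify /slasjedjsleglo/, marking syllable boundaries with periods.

sla.sjedj.sle.glo

The vowels are a, e, e, o — 4 nuclei, so 4 syllables.
V1 /a/ – V2 /e/: /sj/ — entire cluster is a permitted onset → onset /sj/, coda ∅.
V2 /e/ – V3 /e/: /djsl/ splits as /dj/ + /sl/ (/sl/ is the longest suffix that is a licit onset).
V3 /e/ – V4 /o/: /gl/ is a licit onset in full, so it all attaches to the next syllable.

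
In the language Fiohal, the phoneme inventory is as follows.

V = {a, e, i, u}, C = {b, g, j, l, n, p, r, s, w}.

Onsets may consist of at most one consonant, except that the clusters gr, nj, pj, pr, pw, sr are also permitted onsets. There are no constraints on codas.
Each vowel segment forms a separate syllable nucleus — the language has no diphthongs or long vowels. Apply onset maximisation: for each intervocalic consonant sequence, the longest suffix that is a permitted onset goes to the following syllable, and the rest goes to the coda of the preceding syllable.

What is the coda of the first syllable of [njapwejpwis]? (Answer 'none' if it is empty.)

Vowels present: a, e, i; each is a nucleus, giving 3 syllables.
σ1/σ2 boundary: /pw/ is a licit onset in full, so it all attaches to the next syllable.
σ2/σ3 boundary: /jpw/ splits as /j/ + /pw/ (/pw/ is the longest suffix that is a licit onset).
Putting it together: nja.pwej.pwis.
Syllable 1 is /nja/: onset /nj/, nucleus /a/, coda ∅.

none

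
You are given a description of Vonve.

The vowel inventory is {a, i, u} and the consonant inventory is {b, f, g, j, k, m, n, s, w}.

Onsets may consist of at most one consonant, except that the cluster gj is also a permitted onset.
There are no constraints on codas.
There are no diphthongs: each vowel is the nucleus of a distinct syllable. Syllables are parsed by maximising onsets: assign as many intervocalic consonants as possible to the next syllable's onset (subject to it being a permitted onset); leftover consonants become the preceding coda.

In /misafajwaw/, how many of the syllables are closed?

Vowels present: i, a, a, a; each is a nucleus, giving 4 syllables.
/i…a/ gap (V1→V2): /s/ is a single consonant, so it becomes the next onset.
/a…a/ gap (V2→V3): just /f/ — single C goes to the following onset.
/a…a/ gap (V3→V4): /jw/ — longest licit onset from the right is /w/, leaving /j/ as coda.
Result: mi.sa.faj.waw.
Classifying each syllable: /mi/ (open), /sa/ (open), /faj/ (closed), /waw/ (closed).
Closed syllables: 2.

2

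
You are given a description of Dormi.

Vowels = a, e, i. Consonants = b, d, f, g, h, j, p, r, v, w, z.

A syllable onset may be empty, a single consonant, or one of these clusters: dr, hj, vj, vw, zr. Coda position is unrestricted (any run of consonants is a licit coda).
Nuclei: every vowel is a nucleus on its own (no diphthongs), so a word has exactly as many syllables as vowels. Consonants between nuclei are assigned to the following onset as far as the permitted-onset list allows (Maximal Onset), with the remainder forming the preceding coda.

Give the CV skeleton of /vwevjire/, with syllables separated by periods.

CCV.CCV.CV

Nuclei (vowels): e, i, e → 3 syllables.
Between /e/ (V1) and /i/ (V2): cluster /vj/ — /vj/ is itself a permitted onset, so the whole cluster goes right; preceding coda = ∅.
Between /i/ (V2) and /e/ (V3): just /r/ — single C goes to the following onset.
Syllabification: vwe.vji.re.
Mapping each syllable to C/V: /vwe/ → CCV, /vji/ → CCV, /re/ → CV.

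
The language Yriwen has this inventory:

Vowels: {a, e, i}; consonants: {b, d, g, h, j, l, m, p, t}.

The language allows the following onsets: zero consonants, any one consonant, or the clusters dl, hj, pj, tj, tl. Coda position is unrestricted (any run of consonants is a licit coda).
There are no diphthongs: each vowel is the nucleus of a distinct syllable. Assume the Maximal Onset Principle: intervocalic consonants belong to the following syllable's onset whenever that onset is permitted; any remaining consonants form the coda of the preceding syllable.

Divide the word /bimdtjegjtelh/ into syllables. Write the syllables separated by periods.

Vowels present: i, e, e; each is a nucleus, giving 3 syllables.
Between /i/ (V1) and /e/ (V2): cluster /mdtj/ — the longest permitted-onset suffix is /tj/; onset = /tj/, preceding coda = /md/.
Between /e/ (V2) and /e/ (V3): /gjt/ splits as /gj/ + /t/ (/t/ is the longest suffix that is a licit onset).

bimd.tjegj.telh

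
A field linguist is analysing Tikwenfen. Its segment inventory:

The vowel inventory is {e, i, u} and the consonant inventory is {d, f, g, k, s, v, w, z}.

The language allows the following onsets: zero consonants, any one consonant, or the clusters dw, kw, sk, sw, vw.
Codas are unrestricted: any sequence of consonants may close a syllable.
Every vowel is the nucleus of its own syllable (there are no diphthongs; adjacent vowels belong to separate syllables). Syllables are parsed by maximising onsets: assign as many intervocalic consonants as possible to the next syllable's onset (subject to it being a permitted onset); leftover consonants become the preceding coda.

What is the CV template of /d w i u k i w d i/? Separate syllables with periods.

CCV.V.CVC.CV

Vowels present: i, u, i, i; each is a nucleus, giving 4 syllables.
Between /i/ (V1) and /u/ (V2): hiatus — the boundary sits between the two vowels.
Between /u/ (V2) and /i/ (V3): /k/ → onset of the next syllable (single consonants are always licit onsets).
Between /i/ (V3) and /i/ (V4): /wd/; trying suffixes from longest down, /d/ is the first permitted one, so coda /w/ | onset /d/.
Putting it together: dwi.u.kiw.di.
Mapping each syllable to C/V: /dwi/ → CCV, /u/ → V, /kiw/ → CVC, /di/ → CV.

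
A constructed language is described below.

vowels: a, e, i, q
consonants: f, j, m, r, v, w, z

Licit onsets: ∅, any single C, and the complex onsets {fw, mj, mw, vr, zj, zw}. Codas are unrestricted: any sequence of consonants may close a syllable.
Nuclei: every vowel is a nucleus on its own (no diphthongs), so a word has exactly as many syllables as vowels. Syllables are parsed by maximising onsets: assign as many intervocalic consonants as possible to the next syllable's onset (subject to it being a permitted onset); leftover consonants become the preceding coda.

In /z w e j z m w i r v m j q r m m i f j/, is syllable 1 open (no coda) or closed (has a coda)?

The vowels are e, i, q, i — 4 nuclei, so 4 syllables.
σ1/σ2 boundary: /jzmw/ splits as /jz/ + /mw/ (/mw/ is the longest suffix that is a licit onset).
σ2/σ3 boundary: /rvmj/ — longest licit onset from the right is /mj/, leaving /rv/ as coda.
σ3/σ4 boundary: /rmm/ — longest licit onset from the right is /m/, leaving /rm/ as coda.
Syllabification: zwejz.mwirv.mjqrm.mifj.
Syllable 1 is /zwejz/ with coda /jz/, so it is closed.

closed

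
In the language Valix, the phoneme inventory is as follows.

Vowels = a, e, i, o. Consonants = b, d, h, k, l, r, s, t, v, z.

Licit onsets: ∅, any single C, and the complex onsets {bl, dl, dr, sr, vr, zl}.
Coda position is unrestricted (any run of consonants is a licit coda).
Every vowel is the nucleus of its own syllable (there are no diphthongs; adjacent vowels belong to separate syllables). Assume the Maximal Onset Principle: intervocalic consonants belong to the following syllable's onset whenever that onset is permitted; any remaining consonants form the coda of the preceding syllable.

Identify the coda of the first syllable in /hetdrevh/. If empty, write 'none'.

t

Nuclei (vowels): e, e → 2 syllables.
V1 /e/ – V2 /e/: /tdr/ — longest licit onset from the right is /dr/, leaving /t/ as coda.
Result: het.drevh.
Syllable 1 is /het/: onset /h/, nucleus /e/, coda /t/.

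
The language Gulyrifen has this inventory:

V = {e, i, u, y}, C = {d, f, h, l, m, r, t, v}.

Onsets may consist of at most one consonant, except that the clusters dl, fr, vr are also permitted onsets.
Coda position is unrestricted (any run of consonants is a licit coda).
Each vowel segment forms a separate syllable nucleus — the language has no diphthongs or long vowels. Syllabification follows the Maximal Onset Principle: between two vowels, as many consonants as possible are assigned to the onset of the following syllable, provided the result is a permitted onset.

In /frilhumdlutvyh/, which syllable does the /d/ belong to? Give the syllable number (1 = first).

Vowels present: i, u, u, y; each is a nucleus, giving 4 syllables.
Between /i/ (V1) and /u/ (V2): /lh/ splits as /l/ + /h/ (/h/ is the longest suffix that is a licit onset).
Between /u/ (V2) and /u/ (V3): cluster /mdl/ — the longest permitted-onset suffix is /dl/; onset = /dl/, preceding coda = /m/.
Between /u/ (V3) and /y/ (V4): cluster /tv/ — the longest permitted-onset suffix is /v/; onset = /v/, preceding coda = /t/.
Putting it together: fril.hum.dlut.vyh.
The /d/ is in the onset of syllable 3 (/dlut/).

3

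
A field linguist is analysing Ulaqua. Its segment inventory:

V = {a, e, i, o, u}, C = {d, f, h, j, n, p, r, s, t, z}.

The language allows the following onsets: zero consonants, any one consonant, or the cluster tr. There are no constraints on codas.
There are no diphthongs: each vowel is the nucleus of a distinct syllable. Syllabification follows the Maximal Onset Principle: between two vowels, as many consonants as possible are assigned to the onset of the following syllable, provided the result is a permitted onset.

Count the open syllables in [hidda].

The vowels are i, a — 2 nuclei, so 2 syllables.
/i…a/ gap (V1→V2): cluster /dd/ — the longest permitted-onset suffix is /d/; onset = /d/, preceding coda = /d/.
Putting it together: hid.da.
Classifying each syllable: /hid/ (closed), /da/ (open).
Open syllables: 1.

1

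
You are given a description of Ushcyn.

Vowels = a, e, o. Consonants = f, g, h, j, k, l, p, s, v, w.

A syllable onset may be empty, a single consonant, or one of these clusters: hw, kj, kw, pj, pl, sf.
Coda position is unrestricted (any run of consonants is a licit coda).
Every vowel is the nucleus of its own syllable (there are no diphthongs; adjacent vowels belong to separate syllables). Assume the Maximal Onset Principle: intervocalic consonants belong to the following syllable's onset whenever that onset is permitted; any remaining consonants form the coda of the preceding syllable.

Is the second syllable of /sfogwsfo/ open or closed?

open

The vowels are o, o — 2 nuclei, so 2 syllables.
Between /o/ (V1) and /o/ (V2): /gwsf/; trying suffixes from longest down, /sf/ is the first permitted one, so coda /gw/ | onset /sf/.
Putting it together: sfogw.sfo.
Syllable 2 is /sfo/; it ends in its nucleus with no coda, so it is open.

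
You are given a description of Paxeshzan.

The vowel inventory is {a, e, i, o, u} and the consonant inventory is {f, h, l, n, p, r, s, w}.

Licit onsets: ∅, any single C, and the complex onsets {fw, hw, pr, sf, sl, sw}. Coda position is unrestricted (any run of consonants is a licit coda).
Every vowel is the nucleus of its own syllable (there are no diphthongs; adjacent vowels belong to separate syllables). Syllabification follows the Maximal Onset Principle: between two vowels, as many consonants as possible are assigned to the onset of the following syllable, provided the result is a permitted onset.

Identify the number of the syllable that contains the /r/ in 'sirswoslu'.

The vowels are i, o, u — 3 nuclei, so 3 syllables.
Between /i/ (V1) and /o/ (V2): /rsw/; trying suffixes from longest down, /sw/ is the first permitted one, so coda /r/ | onset /sw/.
Between /o/ (V2) and /u/ (V3): cluster /sl/ — /sl/ is itself a permitted onset, so the whole cluster goes right; preceding coda = ∅.
Syllabification: sir.swo.slu.
The /r/ is in the coda of syllable 1 (/sir/).

1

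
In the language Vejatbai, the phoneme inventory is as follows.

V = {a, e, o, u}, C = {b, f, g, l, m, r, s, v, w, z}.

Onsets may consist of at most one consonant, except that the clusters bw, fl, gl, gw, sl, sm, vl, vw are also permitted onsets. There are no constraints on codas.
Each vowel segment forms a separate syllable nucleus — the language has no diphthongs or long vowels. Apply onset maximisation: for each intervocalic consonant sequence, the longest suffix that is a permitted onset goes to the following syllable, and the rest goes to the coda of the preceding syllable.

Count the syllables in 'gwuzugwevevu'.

The vowels are u, u, e, e, u — 5 nuclei, so 5 syllables.

5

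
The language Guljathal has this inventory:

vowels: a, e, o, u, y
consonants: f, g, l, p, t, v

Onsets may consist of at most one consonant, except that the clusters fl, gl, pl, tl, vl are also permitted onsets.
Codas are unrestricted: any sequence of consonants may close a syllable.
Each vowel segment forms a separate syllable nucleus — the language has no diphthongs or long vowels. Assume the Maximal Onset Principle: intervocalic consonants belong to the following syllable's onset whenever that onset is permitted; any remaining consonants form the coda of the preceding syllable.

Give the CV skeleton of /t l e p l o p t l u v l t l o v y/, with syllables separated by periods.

CCV.CCVC.CCVCC.CCV.CV

The vowels are e, o, u, o, y — 5 nuclei, so 5 syllables.
/e…o/ gap (V1→V2): /pl/ — entire cluster is a permitted onset → onset /pl/, coda ∅.
/o…u/ gap (V2→V3): cluster /ptl/ — the longest permitted-onset suffix is /tl/; onset = /tl/, preceding coda = /p/.
/u…o/ gap (V3→V4): /vltl/ — longest licit onset from the right is /tl/, leaving /vl/ as coda.
/o…y/ gap (V4→V5): just /v/ — single C goes to the following onset.
So the parse is tle.plop.tluvl.tlo.vy.
Mapping each syllable to C/V: /tle/ → CCV, /plop/ → CCVC, /tluvl/ → CCVCC, /tlo/ → CCV, /vy/ → CV.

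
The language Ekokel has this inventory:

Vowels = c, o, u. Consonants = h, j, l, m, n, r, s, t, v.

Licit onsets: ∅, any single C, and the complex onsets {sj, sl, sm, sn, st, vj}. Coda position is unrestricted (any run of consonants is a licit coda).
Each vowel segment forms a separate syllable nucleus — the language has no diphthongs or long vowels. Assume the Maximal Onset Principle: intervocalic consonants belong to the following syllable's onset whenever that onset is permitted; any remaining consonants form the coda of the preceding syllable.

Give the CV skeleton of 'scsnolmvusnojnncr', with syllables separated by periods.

CV.CCVCC.CV.CCVCC.CVC

The vowels are c, o, u, o, c — 5 nuclei, so 5 syllables.
Between /c/ (V1) and /o/ (V2): cluster /sn/ — /sn/ is itself a permitted onset, so the whole cluster goes right; preceding coda = ∅.
Between /o/ (V2) and /u/ (V3): cluster /lmv/ — the longest permitted-onset suffix is /v/; onset = /v/, preceding coda = /lm/.
Between /u/ (V3) and /o/ (V4): cluster /sn/ — /sn/ is itself a permitted onset, so the whole cluster goes right; preceding coda = ∅.
Between /o/ (V4) and /c/ (V5): /jnn/ — longest licit onset from the right is /n/, leaving /jn/ as coda.
So the parse is sc.snolm.vu.snojn.ncr.
Mapping each syllable to C/V: /sc/ → CV, /snolm/ → CCVCC, /vu/ → CV, /snojn/ → CCVCC, /ncr/ → CVC.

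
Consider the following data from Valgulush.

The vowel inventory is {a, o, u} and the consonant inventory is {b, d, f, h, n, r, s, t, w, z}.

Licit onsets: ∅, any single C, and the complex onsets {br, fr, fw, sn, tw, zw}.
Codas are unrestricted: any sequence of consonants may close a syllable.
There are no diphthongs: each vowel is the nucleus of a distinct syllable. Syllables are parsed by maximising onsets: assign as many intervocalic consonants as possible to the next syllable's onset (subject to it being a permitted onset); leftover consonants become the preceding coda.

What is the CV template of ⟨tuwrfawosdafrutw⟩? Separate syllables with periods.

Vowels present: u, a, o, a, u; each is a nucleus, giving 5 syllables.
σ1/σ2 boundary: cluster /wrf/ — the longest permitted-onset suffix is /f/; onset = /f/, preceding coda = /wr/.
σ2/σ3 boundary: /w/ → onset of the next syllable (single consonants are always licit onsets).
σ3/σ4 boundary: /sd/ — longest licit onset from the right is /d/, leaving /s/ as coda.
σ4/σ5 boundary: cluster /fr/ — /fr/ is itself a permitted onset, so the whole cluster goes right; preceding coda = ∅.
Result: tuwr.fa.wos.da.frutw.
Mapping each syllable to C/V: /tuwr/ → CVCC, /fa/ → CV, /wos/ → CVC, /da/ → CV, /frutw/ → CCVCC.

CVCC.CV.CVC.CV.CCVCC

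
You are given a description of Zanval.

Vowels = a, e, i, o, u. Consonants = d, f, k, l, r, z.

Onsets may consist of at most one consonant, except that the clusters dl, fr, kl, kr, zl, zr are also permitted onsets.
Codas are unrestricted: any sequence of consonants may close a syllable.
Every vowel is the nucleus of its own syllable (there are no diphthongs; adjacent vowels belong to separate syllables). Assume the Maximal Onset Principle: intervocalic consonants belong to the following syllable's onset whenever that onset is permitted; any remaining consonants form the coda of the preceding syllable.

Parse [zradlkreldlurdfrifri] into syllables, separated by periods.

zradl.krel.dlurd.fri.fri

The vowels are a, e, u, i, i — 5 nuclei, so 5 syllables.
V1 /a/ – V2 /e/: /dlkr/ splits as /dl/ + /kr/ (/kr/ is the longest suffix that is a licit onset).
V2 /e/ – V3 /u/: /ldl/; trying suffixes from longest down, /dl/ is the first permitted one, so coda /l/ | onset /dl/.
V3 /u/ – V4 /i/: /rdfr/ — longest licit onset from the right is /fr/, leaving /rd/ as coda.
V4 /i/ – V5 /i/: /fr/ — entire cluster is a permitted onset → onset /fr/, coda ∅.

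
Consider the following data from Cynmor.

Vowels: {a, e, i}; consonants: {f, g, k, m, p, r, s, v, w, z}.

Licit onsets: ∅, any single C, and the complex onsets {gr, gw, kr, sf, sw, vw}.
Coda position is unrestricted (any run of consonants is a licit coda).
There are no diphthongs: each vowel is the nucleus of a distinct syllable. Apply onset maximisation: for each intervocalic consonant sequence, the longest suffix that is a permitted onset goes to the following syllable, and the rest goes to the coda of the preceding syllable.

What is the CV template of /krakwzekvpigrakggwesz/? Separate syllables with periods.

CCVCC.CVCC.CV.CCVCC.CCVCC

The vowels are a, e, i, a, e — 5 nuclei, so 5 syllables.
V1 /a/ – V2 /e/: /kwz/ — longest licit onset from the right is /z/, leaving /kw/ as coda.
V2 /e/ – V3 /i/: /kvp/ — longest licit onset from the right is /p/, leaving /kv/ as coda.
V3 /i/ – V4 /a/: /gr/ — entire cluster is a permitted onset → onset /gr/, coda ∅.
V4 /a/ – V5 /e/: cluster /kggw/ — the longest permitted-onset suffix is /gw/; onset = /gw/, preceding coda = /kg/.
Putting it together: krakw.zekv.pi.grakg.gwesz.
Mapping each syllable to C/V: /krakw/ → CCVCC, /zekv/ → CVCC, /pi/ → CV, /grakg/ → CCVCC, /gwesz/ → CCVCC.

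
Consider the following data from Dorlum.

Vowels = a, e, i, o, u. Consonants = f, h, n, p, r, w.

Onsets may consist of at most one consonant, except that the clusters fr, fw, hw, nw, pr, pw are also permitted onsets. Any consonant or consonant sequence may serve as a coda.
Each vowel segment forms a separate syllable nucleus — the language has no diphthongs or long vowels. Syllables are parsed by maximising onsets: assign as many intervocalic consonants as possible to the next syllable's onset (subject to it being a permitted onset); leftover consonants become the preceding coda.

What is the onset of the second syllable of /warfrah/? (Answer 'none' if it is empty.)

The vowels are a, a — 2 nuclei, so 2 syllables.
σ1/σ2 boundary: /rfr/ splits as /r/ + /fr/ (/fr/ is the longest suffix that is a licit onset).
So the parse is war.frah.
Syllable 2 is /frah/: onset /fr/, nucleus /a/, coda /h/.

fr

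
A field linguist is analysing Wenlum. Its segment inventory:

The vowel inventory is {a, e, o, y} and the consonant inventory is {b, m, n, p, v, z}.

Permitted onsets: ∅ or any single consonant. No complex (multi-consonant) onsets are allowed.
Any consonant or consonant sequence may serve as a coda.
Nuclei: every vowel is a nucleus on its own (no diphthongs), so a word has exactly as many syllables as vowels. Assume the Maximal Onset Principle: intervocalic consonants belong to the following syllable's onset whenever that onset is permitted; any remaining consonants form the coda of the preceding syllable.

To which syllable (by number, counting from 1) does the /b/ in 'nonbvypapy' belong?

1

Nuclei (vowels): o, y, a, y → 4 syllables.
/o…y/ gap (V1→V2): /nbv/ splits as /nb/ + /v/ (/v/ is the longest suffix that is a licit onset).
/y…a/ gap (V2→V3): /p/ is a single consonant, so it becomes the next onset.
/a…y/ gap (V3→V4): /p/ → onset of the next syllable (single consonants are always licit onsets).
Putting it together: nonb.vy.pa.py.
The /b/ is in the coda of syllable 1 (/nonb/).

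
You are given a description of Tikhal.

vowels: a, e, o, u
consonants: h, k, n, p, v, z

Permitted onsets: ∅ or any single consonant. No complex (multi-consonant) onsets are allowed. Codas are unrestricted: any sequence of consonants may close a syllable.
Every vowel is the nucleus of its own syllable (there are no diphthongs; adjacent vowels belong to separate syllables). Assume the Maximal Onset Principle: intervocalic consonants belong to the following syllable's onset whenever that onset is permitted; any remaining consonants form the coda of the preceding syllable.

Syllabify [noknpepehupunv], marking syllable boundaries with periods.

nokn.pe.pe.hu.punv

The vowels are o, e, e, u, u — 5 nuclei, so 5 syllables.
σ1/σ2 boundary: /knp/; trying suffixes from longest down, /p/ is the first permitted one, so coda /kn/ | onset /p/.
σ2/σ3 boundary: /p/ → onset of the next syllable (single consonants are always licit onsets).
σ3/σ4 boundary: /h/ → onset of the next syllable (single consonants are always licit onsets).
σ4/σ5 boundary: /p/ → onset of the next syllable (single consonants are always licit onsets).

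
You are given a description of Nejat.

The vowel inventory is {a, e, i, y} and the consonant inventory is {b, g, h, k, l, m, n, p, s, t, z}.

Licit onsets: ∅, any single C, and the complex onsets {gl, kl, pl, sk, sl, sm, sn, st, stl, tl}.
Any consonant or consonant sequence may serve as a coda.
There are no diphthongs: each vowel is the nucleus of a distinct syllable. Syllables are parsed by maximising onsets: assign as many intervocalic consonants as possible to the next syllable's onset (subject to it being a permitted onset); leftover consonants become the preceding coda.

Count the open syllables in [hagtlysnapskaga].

3

Nuclei (vowels): a, y, a, a, a → 5 syllables.
/a…y/ gap (V1→V2): /gtl/; trying suffixes from longest down, /tl/ is the first permitted one, so coda /g/ | onset /tl/.
/y…a/ gap (V2→V3): /sn/ is a licit onset in full, so it all attaches to the next syllable.
/a…a/ gap (V3→V4): /psk/ splits as /p/ + /sk/ (/sk/ is the longest suffix that is a licit onset).
/a…a/ gap (V4→V5): /g/ is a single consonant, so it becomes the next onset.
Syllabification: hag.tly.snap.ska.ga.
Classifying each syllable: /hag/ (closed), /tly/ (open), /snap/ (closed), /ska/ (open), /ga/ (open).
Open syllables: 3.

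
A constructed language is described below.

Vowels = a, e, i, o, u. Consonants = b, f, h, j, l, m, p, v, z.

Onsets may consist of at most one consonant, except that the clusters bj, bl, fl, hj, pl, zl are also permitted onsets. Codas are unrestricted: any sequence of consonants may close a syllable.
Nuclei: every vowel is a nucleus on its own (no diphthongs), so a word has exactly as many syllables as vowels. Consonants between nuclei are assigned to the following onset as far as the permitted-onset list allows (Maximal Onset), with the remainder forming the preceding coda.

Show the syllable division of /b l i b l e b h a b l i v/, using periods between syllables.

Nuclei (vowels): i, e, a, i → 4 syllables.
σ1/σ2 boundary: cluster /bl/ — /bl/ is itself a permitted onset, so the whole cluster goes right; preceding coda = ∅.
σ2/σ3 boundary: cluster /bh/ — the longest permitted-onset suffix is /h/; onset = /h/, preceding coda = /b/.
σ3/σ4 boundary: cluster /bl/ — /bl/ is itself a permitted onset, so the whole cluster goes right; preceding coda = ∅.

bli.bleb.ha.bliv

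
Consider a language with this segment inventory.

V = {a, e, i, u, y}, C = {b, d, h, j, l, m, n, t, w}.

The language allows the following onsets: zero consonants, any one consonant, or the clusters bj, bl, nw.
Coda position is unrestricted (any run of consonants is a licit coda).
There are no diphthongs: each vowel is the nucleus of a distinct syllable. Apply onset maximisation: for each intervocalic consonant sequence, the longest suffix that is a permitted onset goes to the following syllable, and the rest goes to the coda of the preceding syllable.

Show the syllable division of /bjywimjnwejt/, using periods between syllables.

bjy.wimj.nwejt

The vowels are y, i, e — 3 nuclei, so 3 syllables.
σ1/σ2 boundary: just /w/ — single C goes to the following onset.
σ2/σ3 boundary: cluster /mjnw/ — the longest permitted-onset suffix is /nw/; onset = /nw/, preceding coda = /mj/.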